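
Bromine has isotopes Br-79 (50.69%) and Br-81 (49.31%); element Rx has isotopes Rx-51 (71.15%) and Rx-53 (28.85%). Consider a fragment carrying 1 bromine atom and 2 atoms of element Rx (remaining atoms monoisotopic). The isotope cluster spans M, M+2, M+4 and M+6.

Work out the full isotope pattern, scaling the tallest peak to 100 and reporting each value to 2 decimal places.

Bromine pattern (n=1): 0.5069 : 0.4931
Element Rx pattern (n=2): 0.50623225 : 0.4105355 : 0.08323225
Convolve the two distributions (both contribute in 2-u steps):
  M: 0.5069×0.50623225 = 0.256609
  M+2: 0.5069×0.4105355 + 0.4931×0.50623225 = 0.457724
  M+4: 0.5069×0.08323225 + 0.4931×0.4105355 = 0.244625
  M+6: 0.4931×0.08323225 = 0.041042
Scale to base peak (0.457724) = 100: 56.06 : 100.00 : 53.44 : 8.97

56.06 : 100.00 : 53.44 : 8.97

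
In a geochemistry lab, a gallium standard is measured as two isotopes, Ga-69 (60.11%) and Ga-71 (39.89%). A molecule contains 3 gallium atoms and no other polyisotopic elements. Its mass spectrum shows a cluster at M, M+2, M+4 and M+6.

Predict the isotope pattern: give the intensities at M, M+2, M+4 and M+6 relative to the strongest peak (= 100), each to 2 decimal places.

50.23 : 100.00 : 66.36 : 14.68

The 3 Ga atoms are independent, so intensities follow the terms of (0.6011 + 0.3989)^3.
P(M) = 0.6011^3 = 0.217190
P(M+2) = 3 × 0.6011^2 × 0.3989^1 = 0.432393
P(M+4) = 3 × 0.6011^1 × 0.3989^2 = 0.286943
P(M+6) = 0.3989^3 = 0.063473
The M+2 peak is largest (0.432393); scaling to 100 gives 50.23 : 100.00 : 66.36 : 14.68.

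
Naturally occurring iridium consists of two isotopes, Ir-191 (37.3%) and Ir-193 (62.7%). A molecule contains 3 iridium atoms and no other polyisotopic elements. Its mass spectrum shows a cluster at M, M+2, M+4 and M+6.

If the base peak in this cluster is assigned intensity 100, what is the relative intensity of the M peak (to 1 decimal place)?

Term probabilities: M 0.0519, M+2 0.2617, M+4 0.4399, M+6 0.2465. Base peak = M+4.
P(M+4) = C(3,2) × 0.373^1 × 0.627^2 = 3 × 0.3730 × 0.393129 = 0.439911 (base)
P(M) = C(3,0) × 0.373^3 × 0.627^0 = 1 × 0.05189512 × 1.0000 = 0.051895
Relative intensity = 0.051895 / 0.439911 × 100 = 11.8

11.8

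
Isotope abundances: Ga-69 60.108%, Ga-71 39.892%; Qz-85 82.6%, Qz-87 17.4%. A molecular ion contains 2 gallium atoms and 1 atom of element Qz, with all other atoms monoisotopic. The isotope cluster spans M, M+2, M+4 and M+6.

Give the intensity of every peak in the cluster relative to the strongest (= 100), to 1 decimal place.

Gallium pattern (n=2): 0.36129717 : 0.47956567 : 0.15913717
Element Qz pattern (n=1): 0.8260 : 0.1740
Convolve the two distributions (both contribute in 2-u steps):
  M: 0.36129717×0.8260 = 0.298431
  M+2: 0.36129717×0.1740 + 0.47956567×0.8260 = 0.458987
  M+4: 0.47956567×0.1740 + 0.15913717×0.8260 = 0.214892
  M+6: 0.15913717×0.1740 = 0.027690
Scale to base peak (0.458987) = 100: 65.0 : 100.0 : 46.8 : 6.0

65.0 : 100.0 : 46.8 : 6.0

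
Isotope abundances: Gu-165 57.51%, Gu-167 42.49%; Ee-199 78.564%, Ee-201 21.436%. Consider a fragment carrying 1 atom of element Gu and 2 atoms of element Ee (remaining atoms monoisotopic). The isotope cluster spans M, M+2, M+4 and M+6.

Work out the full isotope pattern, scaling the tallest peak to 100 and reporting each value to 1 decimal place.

77.8 : 100.0 : 37.2 : 4.3

Element Gu pattern (n=1): 0.5751 : 0.4249
Element Ee pattern (n=2): 0.61723021 : 0.33681958 : 0.04595021
Convolve the two distributions (both contribute in 2-u steps):
  M: 0.5751×0.61723021 = 0.354969
  M+2: 0.5751×0.33681958 + 0.4249×0.61723021 = 0.455966
  M+4: 0.5751×0.04595021 + 0.4249×0.33681958 = 0.169541
  M+6: 0.4249×0.04595021 = 0.019524
Scale to base peak (0.455966) = 100: 77.8 : 100.0 : 37.2 : 4.3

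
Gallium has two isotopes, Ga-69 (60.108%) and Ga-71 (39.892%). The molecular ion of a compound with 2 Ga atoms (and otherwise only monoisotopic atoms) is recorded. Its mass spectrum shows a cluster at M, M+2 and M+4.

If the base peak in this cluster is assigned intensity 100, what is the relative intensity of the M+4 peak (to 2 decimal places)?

33.18

Term probabilities: M 0.3613, M+2 0.4796, M+4 0.1591. Base peak = M+2.
P(M+2) = C(2,1) × 0.60108^1 × 0.39892^1 = 2 × 0.60108 × 0.39892 = 0.479566 (base)
P(M+4) = C(2,2) × 0.60108^0 × 0.39892^2 = 1 × 1.0000 × 0.15913717 = 0.159137
Relative intensity = 0.159137 / 0.479566 × 100 = 33.18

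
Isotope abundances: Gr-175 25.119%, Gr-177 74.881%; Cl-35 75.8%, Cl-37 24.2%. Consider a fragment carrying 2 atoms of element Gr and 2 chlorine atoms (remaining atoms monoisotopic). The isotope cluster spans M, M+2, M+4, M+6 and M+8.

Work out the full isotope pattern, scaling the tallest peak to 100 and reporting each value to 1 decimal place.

Element Gr pattern (n=2): 0.06309642 : 0.37618717 : 0.56071642
Chlorine pattern (n=2): 0.574564 : 0.366872 : 0.058564
Convolve the two distributions (both contribute in 2-u steps):
  M: 0.06309642×0.574564 = 0.036253
  M+2: 0.06309642×0.366872 + 0.37618717×0.574564 = 0.239292
  M+4: 0.06309642×0.058564 + 0.37618717×0.366872 + 0.56071642×0.574564 = 0.463875
  M+6: 0.37618717×0.058564 + 0.56071642×0.366872 = 0.227742
  M+8: 0.56071642×0.058564 = 0.032838
Scale to base peak (0.463875) = 100: 7.8 : 51.6 : 100.0 : 49.1 : 7.1

7.8 : 51.6 : 100.0 : 49.1 : 7.1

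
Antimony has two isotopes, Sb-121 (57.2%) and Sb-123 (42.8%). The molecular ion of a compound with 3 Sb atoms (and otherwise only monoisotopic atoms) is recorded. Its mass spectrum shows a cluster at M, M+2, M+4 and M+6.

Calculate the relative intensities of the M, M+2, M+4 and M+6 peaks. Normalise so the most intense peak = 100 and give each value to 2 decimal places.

Each Sb atom is independently Sb-121 (p = 0.572) or Sb-123 (q = 0.428); the cluster is the binomial expansion (p + q)^3.
P(M) = 0.572^3 = 0.187149
P(M+2) = 3 × 0.572^2 × 0.428^1 = 0.420104
P(M+4) = 3 × 0.572^1 × 0.428^2 = 0.314344
P(M+6) = 0.428^3 = 0.078403
The M+2 peak is largest (0.420104); scaling to 100 gives 44.55 : 100.00 : 74.83 : 18.66.

44.55 : 100.00 : 74.83 : 18.66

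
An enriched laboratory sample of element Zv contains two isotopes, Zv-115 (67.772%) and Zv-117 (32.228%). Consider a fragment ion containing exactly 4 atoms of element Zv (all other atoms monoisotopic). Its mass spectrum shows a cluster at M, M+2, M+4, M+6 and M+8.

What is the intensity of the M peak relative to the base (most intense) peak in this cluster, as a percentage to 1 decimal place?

(0.67772 + 0.32228)^4 gives M 0.2110, M+2 0.4013, M+4 0.2862, M+6 0.0907, M+8 0.0108; the largest is M+2.
P(M+2) = C(4,1) × 0.67772^3 × 0.32228^1 = 4 × 0.31127978 × 0.32228 = 0.401277 (base)
P(M) = C(4,0) × 0.67772^4 × 0.32228^0 = 1 × 0.21096053 × 1.0000 = 0.210961
Relative intensity = 0.210961 / 0.401277 × 100 = 52.6

52.6%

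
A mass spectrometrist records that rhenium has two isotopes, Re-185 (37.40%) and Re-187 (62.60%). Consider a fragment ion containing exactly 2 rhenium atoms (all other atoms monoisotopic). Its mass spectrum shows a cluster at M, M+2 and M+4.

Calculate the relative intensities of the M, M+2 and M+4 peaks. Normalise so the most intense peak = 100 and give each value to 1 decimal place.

Each Re atom is independently Re-185 (p = 0.3740) or Re-187 (q = 0.6260); the cluster is the binomial expansion (p + q)^2.
P(M) = 0.3740^2 = 0.139876
P(M+2) = 2 × 0.3740^1 × 0.6260^1 = 0.468248
P(M+4) = 0.6260^2 = 0.391876
The M+2 peak is largest (0.468248); scaling to 100 gives 29.9 : 100.0 : 83.7.

29.9 : 100.0 : 83.7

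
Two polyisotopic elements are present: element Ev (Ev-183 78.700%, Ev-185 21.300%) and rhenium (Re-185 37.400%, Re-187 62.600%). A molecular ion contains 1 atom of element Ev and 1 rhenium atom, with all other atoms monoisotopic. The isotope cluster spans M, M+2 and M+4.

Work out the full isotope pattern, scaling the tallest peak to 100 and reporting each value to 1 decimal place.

51.4 : 100.0 : 23.3

Element Ev pattern (n=1): 0.7870 : 0.2130
Rhenium pattern (n=1): 0.3740 : 0.6260
Convolve the two distributions (both contribute in 2-u steps):
  M: 0.7870×0.3740 = 0.294338
  M+2: 0.7870×0.6260 + 0.2130×0.3740 = 0.572324
  M+4: 0.2130×0.6260 = 0.133338
Scale to base peak (0.572324) = 100: 51.4 : 100.0 : 23.3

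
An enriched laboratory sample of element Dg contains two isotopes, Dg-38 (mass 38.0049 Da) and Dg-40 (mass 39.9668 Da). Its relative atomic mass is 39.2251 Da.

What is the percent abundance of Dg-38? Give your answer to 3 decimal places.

With x = fraction of Dg-38 (so Dg-40 is 1 − x):
38.0049·x + 39.9668·(1 − x) = 39.2251
(38.0049 − 39.9668)·x = 39.2251 − 39.9668
x = -0.7417 / -1.9619 = 0.37805 → 37.805% Dg-38, 62.195% Dg-40.

37.805%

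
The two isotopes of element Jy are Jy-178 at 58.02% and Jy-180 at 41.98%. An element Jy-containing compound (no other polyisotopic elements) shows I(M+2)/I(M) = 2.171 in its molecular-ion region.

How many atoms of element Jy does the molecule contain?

With n Jy atoms, P(M+2)/P(M) = C(n,1)·p^(n−1)q / p^n = n·q/p = n · 0.4198/0.5802.
n = 2.171 × 0.5802/0.4198 = 3.00 ≈ 3

3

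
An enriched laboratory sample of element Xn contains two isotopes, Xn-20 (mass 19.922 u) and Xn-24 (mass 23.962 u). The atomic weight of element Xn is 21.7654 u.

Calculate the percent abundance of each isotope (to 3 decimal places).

With x = fraction of Xn-20 (so Xn-24 is 1 − x):
19.922·x + 23.962·(1 − x) = 21.7654
(19.922 − 23.962)·x = 21.7654 − 23.962
x = -2.1966 / -4.040 = 0.54371 → 54.371% Xn-20, 45.629% Xn-24.

Xn-20: 54.371%, Xn-24: 45.629%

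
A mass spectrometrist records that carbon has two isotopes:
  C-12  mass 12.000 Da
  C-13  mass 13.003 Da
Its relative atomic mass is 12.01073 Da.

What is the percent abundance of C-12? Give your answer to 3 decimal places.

98.930%

Writing the weighted mean with unknown fraction x of C-12:
12.000·x + 13.003·(1 − x) = 12.01073
(12.000 − 13.003)·x = 12.01073 − 13.003
x = -0.99227 / -1.003 = 0.98930 → 98.930% C-12, 1.070% C-13.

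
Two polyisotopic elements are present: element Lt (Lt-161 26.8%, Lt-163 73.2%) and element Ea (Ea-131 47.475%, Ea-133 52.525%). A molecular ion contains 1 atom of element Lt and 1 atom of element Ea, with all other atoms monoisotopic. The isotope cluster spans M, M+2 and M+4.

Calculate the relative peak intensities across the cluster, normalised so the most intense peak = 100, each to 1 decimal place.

Element Lt pattern (n=1): 0.2680 : 0.7320
Element Ea pattern (n=1): 0.47475 : 0.52525
Convolve the two distributions (both contribute in 2-u steps):
  M: 0.2680×0.47475 = 0.127233
  M+2: 0.2680×0.52525 + 0.7320×0.47475 = 0.488284
  M+4: 0.7320×0.52525 = 0.384483
Scale to base peak (0.488284) = 100: 26.1 : 100.0 : 78.7

26.1 : 100.0 : 78.7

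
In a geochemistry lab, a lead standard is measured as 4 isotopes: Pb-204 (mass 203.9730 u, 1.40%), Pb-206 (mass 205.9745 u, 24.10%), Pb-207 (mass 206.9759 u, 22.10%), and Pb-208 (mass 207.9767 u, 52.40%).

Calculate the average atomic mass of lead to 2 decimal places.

207.22 u

Average mass = Σ (abundance × isotope mass) = 0.0140 × 203.9730 + 0.2410 × 205.9745 + 0.2210 × 206.9759 + 0.5240 × 207.9767
= 2.85562 + 49.63985 + 45.74167 + 108.97979 = 207.21693 u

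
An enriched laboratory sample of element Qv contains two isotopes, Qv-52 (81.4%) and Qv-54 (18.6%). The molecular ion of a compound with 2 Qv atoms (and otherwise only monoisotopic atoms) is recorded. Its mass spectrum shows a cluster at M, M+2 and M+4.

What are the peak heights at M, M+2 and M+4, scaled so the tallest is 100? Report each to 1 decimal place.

Expanding (0.814 + 0.186)^2:
P(M) = 0.814^2 = 0.662596
P(M+2) = 2 × 0.814^1 × 0.186^1 = 0.302808
P(M+4) = 0.186^2 = 0.034596
The M peak is largest (0.662596); scaling to 100 gives 100.0 : 45.7 : 5.2.

100.0 : 45.7 : 5.2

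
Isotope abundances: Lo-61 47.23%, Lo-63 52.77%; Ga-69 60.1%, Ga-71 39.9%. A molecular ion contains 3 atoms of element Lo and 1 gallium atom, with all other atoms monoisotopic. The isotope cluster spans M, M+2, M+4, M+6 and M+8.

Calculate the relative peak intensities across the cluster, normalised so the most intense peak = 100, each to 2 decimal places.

16.75 : 67.26 : 100.00 : 65.01 : 15.51

Element Lo pattern (n=3): 0.10535468 : 0.35313783 : 0.3945603 : 0.14694719
Gallium pattern (n=1): 0.6010 : 0.3990
Convolve the two distributions (both contribute in 2-u steps):
  M: 0.10535468×0.6010 = 0.063318
  M+2: 0.10535468×0.3990 + 0.35313783×0.6010 = 0.254272
  M+4: 0.35313783×0.3990 + 0.3945603×0.6010 = 0.378033
  M+6: 0.3945603×0.3990 + 0.14694719×0.6010 = 0.245745
  M+8: 0.14694719×0.3990 = 0.058632
Scale to base peak (0.378033) = 100: 16.75 : 67.26 : 100.00 : 65.01 : 15.51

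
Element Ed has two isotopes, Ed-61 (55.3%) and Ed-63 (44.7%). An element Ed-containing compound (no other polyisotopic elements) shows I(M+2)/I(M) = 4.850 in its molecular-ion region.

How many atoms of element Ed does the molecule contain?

For n independent Ed atoms, I(M+2)/I(M) = n · (abundance Ed-63) / (abundance Ed-61) = n · 0.447/0.553.
n = 4.850 × 0.553/0.447 = 6.00 ≈ 6

6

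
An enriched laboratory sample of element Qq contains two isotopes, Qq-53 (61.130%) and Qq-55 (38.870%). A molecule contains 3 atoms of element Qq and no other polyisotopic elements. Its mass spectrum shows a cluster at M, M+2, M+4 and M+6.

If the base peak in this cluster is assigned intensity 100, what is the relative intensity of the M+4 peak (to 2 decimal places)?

(0.61130 + 0.38870)^3 gives M 0.2284, M+2 0.4358, M+4 0.2771, M+6 0.0587; the largest is M+2.
P(M+2) = C(3,1) × 0.61130^2 × 0.38870^1 = 3 × 0.37368769 × 0.3887 = 0.435757 (base)
P(M+4) = C(3,2) × 0.61130^1 × 0.38870^2 = 3 × 0.6113 × 0.15108769 = 0.277080
Relative intensity = 0.277080 / 0.435757 × 100 = 63.59

63.59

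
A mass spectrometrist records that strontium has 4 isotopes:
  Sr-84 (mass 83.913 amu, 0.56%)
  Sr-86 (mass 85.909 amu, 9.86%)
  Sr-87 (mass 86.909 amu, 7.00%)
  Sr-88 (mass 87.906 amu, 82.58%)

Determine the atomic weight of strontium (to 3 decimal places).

87.617 amu

Weight each isotope mass by its fractional abundance: 0.0056 × 83.913 + 0.0986 × 85.909 + 0.0700 × 86.909 + 0.8258 × 87.906
= 0.4699 + 8.4706 + 6.0836 + 72.5928 = 87.6169 amu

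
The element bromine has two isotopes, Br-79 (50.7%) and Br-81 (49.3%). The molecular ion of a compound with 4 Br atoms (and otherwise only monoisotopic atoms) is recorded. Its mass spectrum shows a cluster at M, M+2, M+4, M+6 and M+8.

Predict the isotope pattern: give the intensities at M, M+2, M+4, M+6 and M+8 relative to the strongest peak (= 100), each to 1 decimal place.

Each Br atom is independently Br-79 (p = 0.507) or Br-81 (q = 0.493); the cluster is the binomial expansion (p + q)^4.
P(M) = 0.507^4 = 0.066074
P(M+2) = 4 × 0.507^3 × 0.493^1 = 0.256999
P(M+4) = 6 × 0.507^2 × 0.493^2 = 0.374853
P(M+6) = 4 × 0.507^1 × 0.493^3 = 0.243001
P(M+8) = 0.493^4 = 0.059073
The M+4 peak is largest (0.374853); scaling to 100 gives 17.6 : 68.6 : 100.0 : 64.8 : 15.8.

17.6 : 68.6 : 100.0 : 64.8 : 15.8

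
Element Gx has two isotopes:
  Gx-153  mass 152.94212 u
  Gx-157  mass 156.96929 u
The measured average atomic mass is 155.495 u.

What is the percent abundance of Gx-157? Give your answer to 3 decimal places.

63.391%

Writing the weighted mean with unknown fraction x of Gx-153:
152.94212·x + 156.96929·(1 − x) = 155.495
(152.94212 − 156.96929)·x = 155.495 − 156.96929
x = -1.47429 / -4.02717 = 0.36609 → 36.609% Gx-153, 63.391% Gx-157.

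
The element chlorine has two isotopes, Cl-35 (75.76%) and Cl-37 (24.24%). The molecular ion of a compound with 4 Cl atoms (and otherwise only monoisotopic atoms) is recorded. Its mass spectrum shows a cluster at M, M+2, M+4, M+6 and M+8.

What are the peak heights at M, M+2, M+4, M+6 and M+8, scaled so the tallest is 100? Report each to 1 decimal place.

The 4 Cl atoms are independent, so intensities follow the terms of (0.7576 + 0.2424)^4.
P(M) = 0.7576^4 = 0.329428
P(M+2) = 4 × 0.7576^3 × 0.2424^1 = 0.421612
P(M+4) = 6 × 0.7576^2 × 0.2424^2 = 0.202347
P(M+6) = 4 × 0.7576^1 × 0.2424^3 = 0.043162
P(M+8) = 0.2424^4 = 0.003452
The M+2 peak is largest (0.421612); scaling to 100 gives 78.1 : 100.0 : 48.0 : 10.2 : 0.8.

78.1 : 100.0 : 48.0 : 10.2 : 0.8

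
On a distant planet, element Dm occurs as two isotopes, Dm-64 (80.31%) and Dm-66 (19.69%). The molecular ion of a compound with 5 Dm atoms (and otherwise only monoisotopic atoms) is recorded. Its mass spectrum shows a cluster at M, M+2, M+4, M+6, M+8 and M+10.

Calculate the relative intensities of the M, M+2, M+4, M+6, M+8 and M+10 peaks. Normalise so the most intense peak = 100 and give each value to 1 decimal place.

The 5 Dm atoms are independent, so intensities follow the terms of (0.8031 + 0.1969)^5.
P(M) = 0.8031^5 = 0.334078
P(M+2) = 5 × 0.8031^4 × 0.1969^1 = 0.409538
P(M+4) = 10 × 0.8031^3 × 0.1969^2 = 0.200817
P(M+6) = 10 × 0.8031^2 × 0.1969^3 = 0.049235
P(M+8) = 5 × 0.8031^1 × 0.1969^4 = 0.006036
P(M+10) = 0.1969^5 = 0.000296
The M+2 peak is largest (0.409538); scaling to 100 gives 81.6 : 100.0 : 49.0 : 12.0 : 1.5 : 0.1.

81.6 : 100.0 : 49.0 : 12.0 : 1.5 : 0.1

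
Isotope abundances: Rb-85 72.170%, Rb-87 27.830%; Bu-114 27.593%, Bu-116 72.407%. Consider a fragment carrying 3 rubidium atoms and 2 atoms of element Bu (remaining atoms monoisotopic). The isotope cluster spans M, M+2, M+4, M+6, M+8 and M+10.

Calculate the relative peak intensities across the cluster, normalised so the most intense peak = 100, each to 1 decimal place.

7.5 : 47.8 : 100.0 : 77.3 : 25.2 : 2.9

Rubidium pattern (n=3): 0.37589809 : 0.43485841 : 0.16768892 : 0.02155458
Element Bu pattern (n=2): 0.07613736 : 0.39958527 : 0.52427736
Convolve the two distributions (both contribute in 2-u steps):
  M: 0.37589809×0.07613736 = 0.028620
  M+2: 0.37589809×0.39958527 + 0.43485841×0.07613736 = 0.183312
  M+4: 0.37589809×0.52427736 + 0.43485841×0.39958527 + 0.16768892×0.07613736 = 0.383605
  M+6: 0.43485841×0.52427736 + 0.16768892×0.39958527 + 0.02155458×0.07613736 = 0.296634
  M+8: 0.16768892×0.52427736 + 0.02155458×0.39958527 = 0.096528
  M+10: 0.02155458×0.52427736 = 0.011301
Scale to base peak (0.383605) = 100: 7.5 : 47.8 : 100.0 : 77.3 : 25.2 : 2.9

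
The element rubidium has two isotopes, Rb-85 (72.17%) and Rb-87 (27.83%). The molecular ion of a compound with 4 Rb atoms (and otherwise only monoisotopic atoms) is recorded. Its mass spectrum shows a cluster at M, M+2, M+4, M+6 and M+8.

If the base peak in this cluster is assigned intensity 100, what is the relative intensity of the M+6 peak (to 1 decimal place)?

(0.7217 + 0.2783)^4 gives M 0.2713, M+2 0.4184, M+4 0.2420, M+6 0.0622, M+8 0.0060; the largest is M+2.
P(M+2) = C(4,1) × 0.7217^3 × 0.2783^1 = 4 × 0.37589809 × 0.2783 = 0.418450 (base)
P(M+6) = C(4,3) × 0.7217^1 × 0.2783^3 = 4 × 0.7217 × 0.02155458 = 0.062224
Relative intensity = 0.062224 / 0.418450 × 100 = 14.9

14.9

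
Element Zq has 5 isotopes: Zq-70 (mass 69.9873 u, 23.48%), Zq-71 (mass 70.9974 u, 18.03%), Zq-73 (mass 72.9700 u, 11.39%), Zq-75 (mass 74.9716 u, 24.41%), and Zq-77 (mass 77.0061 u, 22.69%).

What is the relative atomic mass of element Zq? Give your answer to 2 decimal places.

73.32 u

Average mass = Σ (abundance × isotope mass) = 0.2348 × 69.9873 + 0.1803 × 70.9974 + 0.1139 × 72.9700 + 0.2441 × 74.9716 + 0.2269 × 77.0061
= 16.43302 + 12.80083 + 8.31128 + 18.30057 + 17.47268 = 73.31838 u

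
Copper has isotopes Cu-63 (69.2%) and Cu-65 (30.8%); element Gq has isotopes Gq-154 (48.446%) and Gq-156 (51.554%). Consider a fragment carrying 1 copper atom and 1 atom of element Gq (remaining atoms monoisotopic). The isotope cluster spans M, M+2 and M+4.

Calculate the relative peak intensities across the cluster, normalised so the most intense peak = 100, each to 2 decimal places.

Copper pattern (n=1): 0.6920 : 0.3080
Element Gq pattern (n=1): 0.48446 : 0.51554
Convolve the two distributions (both contribute in 2-u steps):
  M: 0.6920×0.48446 = 0.335246
  M+2: 0.6920×0.51554 + 0.3080×0.48446 = 0.505967
  M+4: 0.3080×0.51554 = 0.158786
Scale to base peak (0.505967) = 100: 66.26 : 100.00 : 31.38

66.26 : 100.00 : 31.38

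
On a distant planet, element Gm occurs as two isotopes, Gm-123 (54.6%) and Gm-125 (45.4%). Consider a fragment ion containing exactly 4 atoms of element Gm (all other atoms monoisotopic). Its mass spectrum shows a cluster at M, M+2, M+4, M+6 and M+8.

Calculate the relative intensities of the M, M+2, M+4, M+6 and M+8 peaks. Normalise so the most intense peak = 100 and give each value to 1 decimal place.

The 4 Gm atoms are independent, so intensities follow the terms of (0.546 + 0.454)^4.
P(M) = 0.546^4 = 0.088873
P(M+2) = 4 × 0.546^3 × 0.454^1 = 0.295593
P(M+4) = 6 × 0.546^2 × 0.454^2 = 0.368679
P(M+6) = 4 × 0.546^1 × 0.454^3 = 0.204371
P(M+8) = 0.454^4 = 0.042484
The M+4 peak is largest (0.368679); scaling to 100 gives 24.1 : 80.2 : 100.0 : 55.4 : 11.5.

24.1 : 80.2 : 100.0 : 55.4 : 11.5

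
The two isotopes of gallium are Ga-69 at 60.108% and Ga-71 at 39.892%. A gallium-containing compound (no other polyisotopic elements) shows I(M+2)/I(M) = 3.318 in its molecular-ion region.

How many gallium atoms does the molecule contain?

With n Ga atoms, P(M+2)/P(M) = C(n,1)·p^(n−1)q / p^n = n·q/p = n · 0.39892/0.60108.
n = 3.318 × 0.60108/0.39892 = 5.00 ≈ 5

5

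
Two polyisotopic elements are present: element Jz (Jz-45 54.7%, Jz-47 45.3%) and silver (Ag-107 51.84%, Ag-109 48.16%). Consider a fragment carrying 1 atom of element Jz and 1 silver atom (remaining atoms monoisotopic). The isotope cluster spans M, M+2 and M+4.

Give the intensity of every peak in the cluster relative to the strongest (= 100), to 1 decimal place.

56.9 : 100.0 : 43.8

Element Jz pattern (n=1): 0.5470 : 0.4530
Silver pattern (n=1): 0.5184 : 0.4816
Convolve the two distributions (both contribute in 2-u steps):
  M: 0.5470×0.5184 = 0.283565
  M+2: 0.5470×0.4816 + 0.4530×0.5184 = 0.498270
  M+4: 0.4530×0.4816 = 0.218165
Scale to base peak (0.498270) = 100: 56.9 : 100.0 : 43.8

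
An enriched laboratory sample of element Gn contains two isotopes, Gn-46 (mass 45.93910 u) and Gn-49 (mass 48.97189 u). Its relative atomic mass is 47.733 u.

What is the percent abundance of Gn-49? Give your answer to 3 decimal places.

With x = fraction of Gn-46 (so Gn-49 is 1 − x):
45.93910·x + 48.97189·(1 − x) = 47.733
(45.93910 − 48.97189)·x = 47.733 − 48.97189
x = -1.23889 / -3.03279 = 0.40850 → 40.850% Gn-46, 59.150% Gn-49.

59.150%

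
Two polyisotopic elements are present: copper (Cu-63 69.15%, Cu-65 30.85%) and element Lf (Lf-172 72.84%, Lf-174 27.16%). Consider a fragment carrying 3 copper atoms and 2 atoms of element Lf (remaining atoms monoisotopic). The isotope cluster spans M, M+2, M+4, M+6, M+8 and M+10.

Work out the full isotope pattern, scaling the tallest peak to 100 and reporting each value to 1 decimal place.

Copper pattern (n=3): 0.33065611 : 0.44254842 : 0.19743483 : 0.02936064
Element Lf pattern (n=2): 0.53056656 : 0.39566688 : 0.07376656
Convolve the two distributions (both contribute in 2-u steps):
  M: 0.33065611×0.53056656 = 0.175435
  M+2: 0.33065611×0.39566688 + 0.44254842×0.53056656 = 0.365631
  M+4: 0.33065611×0.07376656 + 0.44254842×0.39566688 + 0.19743483×0.53056656 = 0.304245
  M+6: 0.44254842×0.07376656 + 0.19743483×0.39566688 + 0.02936064×0.53056656 = 0.126341
  M+8: 0.19743483×0.07376656 + 0.02936064×0.39566688 = 0.026181
  M+10: 0.02936064×0.07376656 = 0.002166
Scale to base peak (0.365631) = 100: 48.0 : 100.0 : 83.2 : 34.6 : 7.2 : 0.6

48.0 : 100.0 : 83.2 : 34.6 : 7.2 : 0.6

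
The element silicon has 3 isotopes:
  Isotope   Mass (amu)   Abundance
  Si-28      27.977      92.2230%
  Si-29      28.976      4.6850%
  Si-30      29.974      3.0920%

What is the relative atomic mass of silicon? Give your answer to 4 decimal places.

Ar = Σ fᵢ·mᵢ = 0.922230 × 27.977 + 0.046850 × 28.976 + 0.030920 × 29.974
= 25.80123 + 1.35753 + 0.92680 = 28.08556 amu

28.0856 amu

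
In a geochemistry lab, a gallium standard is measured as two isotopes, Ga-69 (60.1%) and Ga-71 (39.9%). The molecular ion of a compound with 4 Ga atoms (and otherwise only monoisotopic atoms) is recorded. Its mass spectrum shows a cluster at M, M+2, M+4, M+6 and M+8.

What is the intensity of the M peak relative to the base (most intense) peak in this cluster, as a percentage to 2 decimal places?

(0.601 + 0.399)^4 gives M 0.1305, M+2 0.3465, M+4 0.3450, M+6 0.1527, M+8 0.0253; the largest is M+2.
P(M+2) = C(4,1) × 0.601^3 × 0.399^1 = 4 × 0.2170818 × 0.3990 = 0.346463 (base)
P(M) = C(4,0) × 0.601^4 × 0.399^0 = 1 × 0.13046616 × 1.0000 = 0.130466
Relative intensity = 0.130466 / 0.346463 × 100 = 37.66

37.66%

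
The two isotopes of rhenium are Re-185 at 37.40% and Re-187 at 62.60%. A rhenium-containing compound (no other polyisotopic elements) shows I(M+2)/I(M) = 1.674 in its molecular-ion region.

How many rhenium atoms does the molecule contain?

1

With n Re atoms, P(M+2)/P(M) = C(n,1)·p^(n−1)q / p^n = n·q/p = n · 0.6260/0.3740.
n = 1.674 × 0.3740/0.6260 = 1.00 ≈ 1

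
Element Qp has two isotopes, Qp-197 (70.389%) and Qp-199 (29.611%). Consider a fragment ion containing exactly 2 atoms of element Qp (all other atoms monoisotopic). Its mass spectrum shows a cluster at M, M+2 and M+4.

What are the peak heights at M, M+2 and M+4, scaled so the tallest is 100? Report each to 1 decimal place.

Each Qp atom is independently Qp-197 (p = 0.70389) or Qp-199 (q = 0.29611); the cluster is the binomial expansion (p + q)^2.
P(M) = 0.70389^2 = 0.495461
P(M+2) = 2 × 0.70389^1 × 0.29611^1 = 0.416858
P(M+4) = 0.29611^2 = 0.087681
The M peak is largest (0.495461); scaling to 100 gives 100.0 : 84.1 : 17.7.

100.0 : 84.1 : 17.7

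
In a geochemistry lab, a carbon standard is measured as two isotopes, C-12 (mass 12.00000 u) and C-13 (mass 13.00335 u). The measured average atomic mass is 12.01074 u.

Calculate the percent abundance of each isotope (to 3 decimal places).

C-12: 98.930%, C-13: 1.070%

Let x be the fractional abundance of C-12; then C-13 has abundance 1 − x.
12.00000·x + 13.00335·(1 − x) = 12.01074
(12.00000 − 13.00335)·x = 12.01074 − 13.00335
x = -0.99261 / -1.00335 = 0.98930 → 98.930% C-12, 1.070% C-13.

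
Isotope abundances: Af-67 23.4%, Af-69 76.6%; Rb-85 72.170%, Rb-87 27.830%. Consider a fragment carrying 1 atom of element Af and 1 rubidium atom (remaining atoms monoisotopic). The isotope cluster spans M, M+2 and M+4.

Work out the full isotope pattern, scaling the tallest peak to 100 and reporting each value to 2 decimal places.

Element Af pattern (n=1): 0.2340 : 0.7660
Rubidium pattern (n=1): 0.7217 : 0.2783
Convolve the two distributions (both contribute in 2-u steps):
  M: 0.2340×0.7217 = 0.168878
  M+2: 0.2340×0.2783 + 0.7660×0.7217 = 0.617944
  M+4: 0.7660×0.2783 = 0.213178
Scale to base peak (0.617944) = 100: 27.33 : 100.00 : 34.50

27.33 : 100.00 : 34.50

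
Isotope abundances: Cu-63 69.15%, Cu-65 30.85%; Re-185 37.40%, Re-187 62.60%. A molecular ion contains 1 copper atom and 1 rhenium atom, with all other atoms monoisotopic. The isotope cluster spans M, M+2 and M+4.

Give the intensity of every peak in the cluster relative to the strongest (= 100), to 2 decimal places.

Copper pattern (n=1): 0.6915 : 0.3085
Rhenium pattern (n=1): 0.3740 : 0.6260
Convolve the two distributions (both contribute in 2-u steps):
  M: 0.6915×0.3740 = 0.258621
  M+2: 0.6915×0.6260 + 0.3085×0.3740 = 0.548258
  M+4: 0.3085×0.6260 = 0.193121
Scale to base peak (0.548258) = 100: 47.17 : 100.00 : 35.22

47.17 : 100.00 : 35.22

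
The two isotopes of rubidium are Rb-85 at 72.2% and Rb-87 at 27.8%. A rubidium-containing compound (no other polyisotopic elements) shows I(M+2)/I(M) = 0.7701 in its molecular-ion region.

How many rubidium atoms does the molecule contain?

2

The M+2/M ratio from n Rb atoms is n · q/p = n · 0.278/0.722.
n = 0.7701 × 0.722/0.278 = 2.00 ≈ 2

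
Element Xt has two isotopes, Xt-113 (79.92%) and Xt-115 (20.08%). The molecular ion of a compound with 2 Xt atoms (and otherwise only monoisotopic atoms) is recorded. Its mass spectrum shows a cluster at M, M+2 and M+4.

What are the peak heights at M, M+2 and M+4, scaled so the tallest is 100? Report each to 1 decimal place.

Each Xt atom is independently Xt-113 (p = 0.7992) or Xt-115 (q = 0.2008); the cluster is the binomial expansion (p + q)^2.
P(M) = 0.7992^2 = 0.638721
P(M+2) = 2 × 0.7992^1 × 0.2008^1 = 0.320959
P(M+4) = 0.2008^2 = 0.040321
The M peak is largest (0.638721); scaling to 100 gives 100.0 : 50.3 : 6.3.

100.0 : 50.3 : 6.3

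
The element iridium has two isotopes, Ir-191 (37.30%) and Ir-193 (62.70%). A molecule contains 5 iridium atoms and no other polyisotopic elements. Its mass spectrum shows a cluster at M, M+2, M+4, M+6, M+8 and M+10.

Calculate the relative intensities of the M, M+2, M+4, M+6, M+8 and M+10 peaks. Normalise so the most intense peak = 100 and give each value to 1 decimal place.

The 5 Ir atoms are independent, so intensities follow the terms of (0.3730 + 0.6270)^5.
P(M) = 0.3730^5 = 0.007220
P(M+2) = 5 × 0.3730^4 × 0.6270^1 = 0.060684
P(M+4) = 10 × 0.3730^3 × 0.6270^2 = 0.204015
P(M+6) = 10 × 0.3730^2 × 0.6270^3 = 0.342942
P(M+8) = 5 × 0.3730^1 × 0.6270^4 = 0.288237
P(M+10) = 0.6270^5 = 0.096903
The M+6 peak is largest (0.342942); scaling to 100 gives 2.1 : 17.7 : 59.5 : 100.0 : 84.0 : 28.3.

2.1 : 17.7 : 59.5 : 100.0 : 84.0 : 28.3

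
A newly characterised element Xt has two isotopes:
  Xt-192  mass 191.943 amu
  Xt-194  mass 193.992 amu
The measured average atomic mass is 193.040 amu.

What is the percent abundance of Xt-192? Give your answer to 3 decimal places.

46.462%

Let x be the fractional abundance of Xt-192; then Xt-194 has abundance 1 − x.
191.943·x + 193.992·(1 − x) = 193.040
(191.943 − 193.992)·x = 193.040 − 193.992
x = -0.952 / -2.049 = 0.46462 → 46.462% Xt-192, 53.538% Xt-194.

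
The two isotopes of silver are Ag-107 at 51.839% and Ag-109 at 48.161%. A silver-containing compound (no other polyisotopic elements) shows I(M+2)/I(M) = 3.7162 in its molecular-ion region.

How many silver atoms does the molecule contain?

With n Ag atoms, P(M+2)/P(M) = C(n,1)·p^(n−1)q / p^n = n·q/p = n · 0.48161/0.51839.
n = 3.7162 × 0.51839/0.48161 = 4.00 ≈ 4

4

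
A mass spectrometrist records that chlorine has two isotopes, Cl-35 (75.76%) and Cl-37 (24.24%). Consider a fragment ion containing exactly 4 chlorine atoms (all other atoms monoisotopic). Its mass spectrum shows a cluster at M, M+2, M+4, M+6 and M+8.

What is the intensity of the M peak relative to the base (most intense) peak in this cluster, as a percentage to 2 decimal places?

78.14%

(0.7576 + 0.2424)^4 gives M 0.3294, M+2 0.4216, M+4 0.2023, M+6 0.0432, M+8 0.0035; the largest is M+2.
P(M+2) = C(4,1) × 0.7576^3 × 0.2424^1 = 4 × 0.4348304 × 0.2424 = 0.421612 (base)
P(M) = C(4,0) × 0.7576^4 × 0.2424^0 = 1 × 0.32942751 × 1.0000 = 0.329428
Relative intensity = 0.329428 / 0.421612 × 100 = 78.14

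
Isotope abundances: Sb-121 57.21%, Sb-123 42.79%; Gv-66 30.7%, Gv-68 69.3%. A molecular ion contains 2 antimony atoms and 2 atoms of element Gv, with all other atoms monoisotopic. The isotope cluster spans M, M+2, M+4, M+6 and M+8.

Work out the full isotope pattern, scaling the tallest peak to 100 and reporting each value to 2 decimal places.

Antimony pattern (n=2): 0.32729841 : 0.48960318 : 0.18309841
Element Gv pattern (n=2): 0.094249 : 0.425502 : 0.480249
Convolve the two distributions (both contribute in 2-u steps):
  M: 0.32729841×0.094249 = 0.030848
  M+2: 0.32729841×0.425502 + 0.48960318×0.094249 = 0.185411
  M+4: 0.32729841×0.480249 + 0.48960318×0.425502 + 0.18309841×0.094249 = 0.382769
  M+6: 0.48960318×0.480249 + 0.18309841×0.425502 = 0.313040
  M+8: 0.18309841×0.480249 = 0.087933
Scale to base peak (0.382769) = 100: 8.06 : 48.44 : 100.00 : 81.78 : 22.97

8.06 : 48.44 : 100.00 : 81.78 : 22.97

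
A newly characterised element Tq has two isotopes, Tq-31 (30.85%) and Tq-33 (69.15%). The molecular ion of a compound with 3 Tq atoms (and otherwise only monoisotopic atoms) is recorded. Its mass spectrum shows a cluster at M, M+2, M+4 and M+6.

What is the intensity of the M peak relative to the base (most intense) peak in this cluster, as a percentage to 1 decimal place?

Term probabilities: M 0.0294, M+2 0.1974, M+4 0.4425, M+6 0.3307. Base peak = M+4.
P(M+4) = C(3,2) × 0.3085^1 × 0.6915^2 = 3 × 0.3085 × 0.47817225 = 0.442548 (base)
P(M) = C(3,0) × 0.3085^3 × 0.6915^0 = 1 × 0.02936064 × 1.0000 = 0.029361
Relative intensity = 0.029361 / 0.442548 × 100 = 6.6

6.6%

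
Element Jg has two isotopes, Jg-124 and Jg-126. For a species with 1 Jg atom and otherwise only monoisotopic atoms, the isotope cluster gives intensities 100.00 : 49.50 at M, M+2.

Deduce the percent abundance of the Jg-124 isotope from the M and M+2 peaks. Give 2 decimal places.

66.89%

If p is the fraction of Jg that is Jg-124, then I(M+2)/I(M) = [C(1,1)·p^0·(1−p)] / p^1 = 1·(1−p)/p = 49.50/100.00 = 0.4950
(1−p)/p = 0.4950/1 = 0.4950  ⇒  p = 1/(1 + 0.4950) = 0.6689
Jg-124: 66.89%, Jg-126: 33.11%.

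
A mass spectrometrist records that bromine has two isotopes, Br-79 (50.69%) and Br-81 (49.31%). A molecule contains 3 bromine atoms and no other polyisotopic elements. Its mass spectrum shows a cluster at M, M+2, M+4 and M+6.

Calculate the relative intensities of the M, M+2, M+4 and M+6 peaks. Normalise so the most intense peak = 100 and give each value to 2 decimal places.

34.27 : 100.00 : 97.28 : 31.54

Expanding (0.5069 + 0.4931)^3:
P(M) = 0.5069^3 = 0.130247
P(M+2) = 3 × 0.5069^2 × 0.4931^1 = 0.380103
P(M+4) = 3 × 0.5069^1 × 0.4931^2 = 0.369755
P(M+6) = 0.4931^3 = 0.119896
The M+2 peak is largest (0.380103); scaling to 100 gives 34.27 : 100.00 : 97.28 : 31.54.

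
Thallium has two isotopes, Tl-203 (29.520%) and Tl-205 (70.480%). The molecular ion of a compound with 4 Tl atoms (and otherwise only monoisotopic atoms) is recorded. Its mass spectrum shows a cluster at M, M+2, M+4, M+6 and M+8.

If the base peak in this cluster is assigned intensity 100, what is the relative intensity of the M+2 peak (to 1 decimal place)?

Binomial terms of (0.29520 + 0.70480)^4: M 0.0076, M+2 0.0725, M+4 0.2597, M+6 0.4134, M+8 0.2468 → M+6 is the base peak.
P(M+6) = C(4,3) × 0.29520^1 × 0.70480^3 = 4 × 0.2952 × 0.35010449 = 0.413403 (base)
P(M+2) = C(4,1) × 0.29520^3 × 0.70480^1 = 4 × 0.02572463 × 0.7048 = 0.072523
Relative intensity = 0.072523 / 0.413403 × 100 = 17.5

17.5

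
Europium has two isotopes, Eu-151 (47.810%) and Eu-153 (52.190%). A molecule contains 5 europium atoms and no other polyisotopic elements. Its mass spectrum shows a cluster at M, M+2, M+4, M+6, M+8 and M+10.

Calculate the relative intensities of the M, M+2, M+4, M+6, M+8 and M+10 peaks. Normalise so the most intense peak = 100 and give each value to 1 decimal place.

Expanding (0.47810 + 0.52190)^5:
P(M) = 0.47810^5 = 0.024980
P(M+2) = 5 × 0.47810^4 × 0.52190^1 = 0.136343
P(M+4) = 10 × 0.47810^3 × 0.52190^2 = 0.297667
P(M+6) = 10 × 0.47810^2 × 0.52190^3 = 0.324937
P(M+8) = 5 × 0.47810^1 × 0.52190^4 = 0.177353
P(M+10) = 0.52190^5 = 0.038720
The M+6 peak is largest (0.324937); scaling to 100 gives 7.7 : 42.0 : 91.6 : 100.0 : 54.6 : 11.9.

7.7 : 42.0 : 91.6 : 100.0 : 54.6 : 11.9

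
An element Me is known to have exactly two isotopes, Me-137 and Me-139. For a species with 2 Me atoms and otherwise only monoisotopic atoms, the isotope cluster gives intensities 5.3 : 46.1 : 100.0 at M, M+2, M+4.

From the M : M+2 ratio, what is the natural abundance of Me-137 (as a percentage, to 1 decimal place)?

Write p for the Me-137 fraction. I(M+2)/I(M) = [C(2,1)·p^1·(1−p)] / p^2 = 2·(1−p)/p = 46.1/5.3 = 8.6981
(1−p)/p = 8.6981/2 = 4.3491  ⇒  p = 1/(1 + 4.3491) = 0.1869
Me-137: 18.7%, Me-139: 81.3%.

18.7%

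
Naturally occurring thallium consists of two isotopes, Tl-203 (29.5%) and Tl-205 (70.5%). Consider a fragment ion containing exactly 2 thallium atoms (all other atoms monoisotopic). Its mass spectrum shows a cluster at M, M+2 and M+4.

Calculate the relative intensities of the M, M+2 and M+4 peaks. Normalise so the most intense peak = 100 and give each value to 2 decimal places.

Expanding (0.295 + 0.705)^2:
P(M) = 0.295^2 = 0.087025
P(M+2) = 2 × 0.295^1 × 0.705^1 = 0.415950
P(M+4) = 0.705^2 = 0.497025
The M+4 peak is largest (0.497025); scaling to 100 gives 17.51 : 83.69 : 100.00.

17.51 : 83.69 : 100.00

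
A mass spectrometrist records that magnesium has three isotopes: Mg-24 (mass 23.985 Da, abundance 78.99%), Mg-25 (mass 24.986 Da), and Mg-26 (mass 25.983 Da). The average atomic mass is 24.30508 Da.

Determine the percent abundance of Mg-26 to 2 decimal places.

11.01%

Let x and y be the fractions of Mg-25 and Mg-26. Then x + y = 1 − 0.7899 = 0.2101 and 24.986x + 25.983y = 24.30508 − 0.7899×23.985 = 5.3593285.
Substituting: 24.986x + 25.983(0.2101 − x) = 5.3593285
(24.986 − 25.983)x = -0.0996998  ⇒  x = 0.10000, y = 0.11010
Mg-25: 10.00%, Mg-26: 11.01%.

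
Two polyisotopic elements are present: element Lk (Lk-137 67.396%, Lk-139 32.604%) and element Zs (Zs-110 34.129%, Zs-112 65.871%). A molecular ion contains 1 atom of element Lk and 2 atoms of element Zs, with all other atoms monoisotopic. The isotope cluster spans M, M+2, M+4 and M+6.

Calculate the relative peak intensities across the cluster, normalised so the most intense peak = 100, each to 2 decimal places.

Element Lk pattern (n=1): 0.67396 : 0.32604
Element Zs pattern (n=2): 0.11647886 : 0.44962227 : 0.43389886
Convolve the two distributions (both contribute in 2-u steps):
  M: 0.67396×0.11647886 = 0.078502
  M+2: 0.67396×0.44962227 + 0.32604×0.11647886 = 0.341004
  M+4: 0.67396×0.43389886 + 0.32604×0.44962227 = 0.439025
  M+6: 0.32604×0.43389886 = 0.141468
Scale to base peak (0.439025) = 100: 17.88 : 77.67 : 100.00 : 32.22

17.88 : 77.67 : 100.00 : 32.22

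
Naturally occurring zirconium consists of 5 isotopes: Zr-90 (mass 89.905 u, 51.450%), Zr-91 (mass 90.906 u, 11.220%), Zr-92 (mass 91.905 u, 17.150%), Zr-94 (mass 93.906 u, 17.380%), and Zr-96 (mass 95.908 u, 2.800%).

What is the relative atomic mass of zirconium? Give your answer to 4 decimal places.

91.2238 u

Ar = Σ fᵢ·mᵢ = 0.51450 × 89.905 + 0.11220 × 90.906 + 0.17150 × 91.905 + 0.17380 × 93.906 + 0.02800 × 95.908
= 46.25612 + 10.19965 + 15.76171 + 16.32086 + 2.68542 = 91.22376 u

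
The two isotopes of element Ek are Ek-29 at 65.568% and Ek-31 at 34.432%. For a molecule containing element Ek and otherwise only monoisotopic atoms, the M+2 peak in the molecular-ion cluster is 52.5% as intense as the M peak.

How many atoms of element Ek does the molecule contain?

For n independent Ek atoms, I(M+2)/I(M) = n · (abundance Ek-31) / (abundance Ek-29) = n · 0.34432/0.65568.
n = 0.525 × 0.65568/0.34432 = 1.00 ≈ 1

1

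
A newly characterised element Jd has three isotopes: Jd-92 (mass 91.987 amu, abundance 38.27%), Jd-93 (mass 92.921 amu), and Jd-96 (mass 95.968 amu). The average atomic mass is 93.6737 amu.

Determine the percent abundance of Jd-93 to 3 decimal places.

The remaining 61.73% is split between Jd-93 (fraction x) and Jd-96 (fraction 0.6173 − x).
Substituting: 92.921x + 95.968(0.6173 − x) = 58.4702751
(92.921 − 95.968)x = -0.7707713  ⇒  x = 0.25296, y = 0.36434
Jd-93: 25.296%, Jd-96: 36.434%.

25.296%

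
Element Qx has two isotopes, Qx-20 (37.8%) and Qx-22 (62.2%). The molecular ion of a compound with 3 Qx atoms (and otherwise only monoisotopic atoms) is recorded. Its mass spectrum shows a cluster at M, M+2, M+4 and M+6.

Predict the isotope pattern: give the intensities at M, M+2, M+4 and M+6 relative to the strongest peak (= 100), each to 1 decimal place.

12.3 : 60.8 : 100.0 : 54.9

Expanding (0.378 + 0.622)^3:
P(M) = 0.378^3 = 0.054010
P(M+2) = 3 × 0.378^2 × 0.622^1 = 0.266622
P(M+4) = 3 × 0.378^1 × 0.622^2 = 0.438726
P(M+6) = 0.622^3 = 0.240642
The M+4 peak is largest (0.438726); scaling to 100 gives 12.3 : 60.8 : 100.0 : 54.9.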